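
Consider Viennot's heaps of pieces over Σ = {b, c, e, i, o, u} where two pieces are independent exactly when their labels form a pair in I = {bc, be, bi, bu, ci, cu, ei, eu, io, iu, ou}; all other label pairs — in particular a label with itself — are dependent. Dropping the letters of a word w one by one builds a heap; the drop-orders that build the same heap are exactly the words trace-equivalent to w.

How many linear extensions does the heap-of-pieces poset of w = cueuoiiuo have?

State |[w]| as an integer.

1260

drop 0:c onto floor
drop 1:u onto floor
drop 2:e onto {0:c}
drop 3:u onto {1:u}
drop 4:o onto {2:e}
drop 5:i onto floor
drop 6:i onto {5:i}
drop 7:u onto {3:u}
drop 8:o onto {4:o}
ground layer = {0:c, 1:u, 5:i}
drop-orders for the pieces not yet dropped (sum over which currently-grounded one goes next):
  1 to go: {6} 1  {7} 1  {8} 1
  2 to go: {3,7} 1  {4,8} 1  {5,6} 1  {6,7} 2  {6,8} 2  {7,8} 2
  3 to go: {1,3,7} 1  {2,4,8} 1  {3,6,7} 3  {3,7,8} 3  {4,6,8} 3  {4,7,8} 3  {5,6,7} 3  {5,6,8} 3  {6,7,8} 6
  4 to go: {0,2,4,8} 1  {1,3,6,7} 4  {1,3,7,8} 4  {2,4,6,8} 4  {2,4,7,8} 4  {3,4,7,8} 6  {3,5,6,7} 6  {3,6,7,8} 12  {4,5,6,8} 6  {4,6,7,8} 12  {5,6,7,8} 12
  5 to go: {0,2,4,6,8} 5  {0,2,4,7,8} 5  {1,3,4,7,8} 10  {1,3,5,6,7} 10  {1,3,6,7,8} 20  {2,3,4,7,8} 10  {2,4,5,6,8} 10  {2,4,6,7,8} 20  {3,4,6,7,8} 30  {3,5,6,7,8} 30  {4,5,6,7,8} 30
  6 to go: {0,2,3,4,7,8} 15  {0,2,4,5,6,8} 15  {0,2,4,6,7,8} 30  {1,2,3,4,7,8} 20  {1,3,4,6,7,8} 60  {1,3,5,6,7,8} 60  {2,3,4,6,7,8} 60  {2,4,5,6,7,8} 60  {3,4,5,6,7,8} 90
  7 to go: {0,1,2,3,4,7,8} 35  {0,2,3,4,6,7,8} 105  {0,2,4,5,6,7,8} 105  {1,2,3,4,6,7,8} 140  {1,3,4,5,6,7,8} 210  {2,3,4,5,6,7,8} 210
  if 0:c drops first: 560 orders
  if 1:u drops first: 420 orders
  if 5:i drops first: 280 orders
heap linearizations: 1260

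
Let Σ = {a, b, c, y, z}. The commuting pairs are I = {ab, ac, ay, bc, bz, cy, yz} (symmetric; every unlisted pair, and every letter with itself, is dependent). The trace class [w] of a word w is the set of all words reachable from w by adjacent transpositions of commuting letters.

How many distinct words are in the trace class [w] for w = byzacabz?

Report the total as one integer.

168

#0=b has no predecessor
#1=y depends on [0:b]
#2=z has no predecessor
#3=a depends on [2:z]
#4=c depends on [2:z]
#5=a depends on [3:a]
#6=b depends on [1:y]
#7=z depends on [4:c, 5:a]
sources: [0:b, 2:z]
N(rest) = Σ N(rest − s) over sources s of rest; N(one piece) = 1:
  size 1 → [6]=1  [7]=1
  size 2 → [1,6]=1  [4,7]=1  [5,7]=1  [6,7]=2
  size 3 → [0,1,6]=1  [1,6,7]=3  [3,5,7]=1  [4,5,7]=2  [4,6,7]=3  [5,6,7]=3
  size 4 → [0,1,6,7]=4  [1,4,6,7]=6  [1,5,6,7]=6  [3,4,5,7]=3  [3,5,6,7]=4  [4,5,6,7]=8
  size 5 → [0,1,4,6,7]=10  [0,1,5,6,7]=10  [1,3,5,6,7]=10  [1,4,5,6,7]=20  [2,3,4,5,7]=3  [3,4,5,6,7]=15
  size 6 → [0,1,3,5,6,7]=20  [0,1,4,5,6,7]=40  [1,3,4,5,6,7]=45  [2,3,4,5,6,7]=18
  first=0(b) contributes 63
  first=2(z) contributes 105
|[w]| = 168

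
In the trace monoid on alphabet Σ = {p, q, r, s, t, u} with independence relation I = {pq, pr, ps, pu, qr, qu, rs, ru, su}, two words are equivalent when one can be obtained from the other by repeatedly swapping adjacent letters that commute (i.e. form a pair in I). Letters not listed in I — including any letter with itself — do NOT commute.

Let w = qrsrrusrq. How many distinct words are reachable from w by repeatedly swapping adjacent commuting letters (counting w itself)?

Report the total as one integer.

piece 0:q — minimal
piece 1:r — minimal
piece 2:s rests on {0:q}
piece 3:r rests on {1:r}
piece 4:r rests on {3:r}
piece 5:u — minimal
piece 6:s rests on {2:s}
piece 7:r rests on {4:r}
piece 8:q rests on {6:s}
minimal pieces: {0:q, 1:r, 5:u}
ways to finish when only these pieces remain (= sum over removing one remaining piece with nothing left below it):
  1 left: {5}→1  {7}→1  {8}→1
  2 left: {4,7}→1  {5,7}→2  {5,8}→2  {6,8}→1  {7,8}→2
  3 left: {2,6,8}→1  {3,4,7}→1  {4,5,7}→3  {4,7,8}→3  {5,6,8}→3  {5,7,8}→6  {6,7,8}→3
  4 left: {0,2,6,8}→1  {1,3,4,7}→1  {2,5,6,8}→4  {2,6,7,8}→4  {3,4,5,7}→4  {3,4,7,8}→4  {4,5,7,8}→12  {4,6,7,8}→6  {5,6,7,8}→12
  5 left: {0,2,5,6,8}→5  {0,2,6,7,8}→5  {1,3,4,5,7}→5  {1,3,4,7,8}→5  {2,4,6,7,8}→10  {2,5,6,7,8}→20  {3,4,5,7,8}→20  {3,4,6,7,8}→10  {4,5,6,7,8}→30
  6 left: {0,2,4,6,7,8}→15  {0,2,5,6,7,8}→30  {1,3,4,5,7,8}→30  {1,3,4,6,7,8}→15  {2,3,4,6,7,8}→20  {2,4,5,6,7,8}→60  {3,4,5,6,7,8}→60
  7 left: {0,2,3,4,6,7,8}→35  {0,2,4,5,6,7,8}→105  {1,2,3,4,6,7,8}→35  {1,3,4,5,6,7,8}→105  {2,3,4,5,6,7,8}→140
  placing 0:q first → 280 extensions
  placing 1:r first → 280 extensions
  placing 5:u first → 70 extensions
total linear extensions = 630

630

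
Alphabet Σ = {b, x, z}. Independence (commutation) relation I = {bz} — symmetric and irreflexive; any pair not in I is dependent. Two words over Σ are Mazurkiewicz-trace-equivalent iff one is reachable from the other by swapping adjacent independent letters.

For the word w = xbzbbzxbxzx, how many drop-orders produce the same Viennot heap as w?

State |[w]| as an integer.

10

drop 0:x onto floor
drop 1:b onto {0:x}
drop 2:z onto {0:x}
drop 3:b onto {1:b}
drop 4:b onto {3:b}
drop 5:z onto {2:z}
drop 6:x onto {4:b, 5:z}
drop 7:b onto {6:x}
drop 8:x onto {7:b}
drop 9:z onto {8:x}
drop 10:x onto {9:z}
ground layer = {0:x}
drop-orders for the pieces not yet dropped (sum over which currently-grounded one goes next):
  1 to go: {10} 1
  2 to go: {9,10} 1
  3 to go: {8,9,10} 1
  4 to go: {7,8,9,10} 1
  5 to go: {6,7,8,9,10} 1
  6 to go: {4,6,7,8,9,10} 1  {5,6,7,8,9,10} 1
  7 to go: {2,5,6,7,8,9,10} 1  {3,4,6,7,8,9,10} 1  {4,5,6,7,8,9,10} 2
  8 to go: {1,3,4,6,7,8,9,10} 1  {2,4,5,6,7,8,9,10} 3  {3,4,5,6,7,8,9,10} 3
  9 to go: {1,3,4,5,6,7,8,9,10} 4  {2,3,4,5,6,7,8,9,10} 6
  if 0:x drops first: 10 orders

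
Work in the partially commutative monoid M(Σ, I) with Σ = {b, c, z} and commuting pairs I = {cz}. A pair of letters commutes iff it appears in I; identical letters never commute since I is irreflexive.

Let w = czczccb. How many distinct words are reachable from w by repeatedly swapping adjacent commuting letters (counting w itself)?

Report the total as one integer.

piece 0:c — minimal
piece 1:z — minimal
piece 2:c rests on {0:c}
piece 3:z rests on {1:z}
piece 4:c rests on {2:c}
piece 5:c rests on {4:c}
piece 6:b rests on {3:z, 5:c}
minimal pieces: {0:c, 1:z}
ways to finish when only these pieces remain (= sum over removing one remaining piece with nothing left below it):
  1 left: {6}→1
  2 left: {3,6}→1  {5,6}→1
  3 left: {1,3,6}→1  {3,5,6}→2  {4,5,6}→1
  4 left: {1,3,5,6}→3  {2,4,5,6}→1  {3,4,5,6}→3
  5 left: {0,2,4,5,6}→1  {1,3,4,5,6}→6  {2,3,4,5,6}→4
  placing 0:c first → 10 extensions
  placing 1:z first → 5 extensions
total linear extensions = 15

15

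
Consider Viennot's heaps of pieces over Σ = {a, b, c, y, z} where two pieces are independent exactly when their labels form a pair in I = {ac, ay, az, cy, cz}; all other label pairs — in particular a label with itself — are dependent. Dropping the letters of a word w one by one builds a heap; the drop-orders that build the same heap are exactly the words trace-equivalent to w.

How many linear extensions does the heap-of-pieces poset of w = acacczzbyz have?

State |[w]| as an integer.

drop 0:a onto floor
drop 1:c onto floor
drop 2:a onto {0:a}
drop 3:c onto {1:c}
drop 4:c onto {3:c}
drop 5:z onto floor
drop 6:z onto {5:z}
drop 7:b onto {2:a, 4:c, 6:z}
drop 8:y onto {7:b}
drop 9:z onto {8:y}
ground layer = {0:a, 1:c, 5:z}
drop-orders for the pieces not yet dropped (sum over which currently-grounded one goes next):
  1 to go: {9} 1
  2 to go: {8,9} 1
  3 to go: {7,8,9} 1
  4 to go: {2,7,8,9} 1  {4,7,8,9} 1  {6,7,8,9} 1
  5 to go: {0,2,7,8,9} 1  {2,4,7,8,9} 2  {2,6,7,8,9} 2  {3,4,7,8,9} 1  {4,6,7,8,9} 2  {5,6,7,8,9} 1
  6 to go: {0,2,4,7,8,9} 3  {0,2,6,7,8,9} 3  {1,3,4,7,8,9} 1  {2,3,4,7,8,9} 3  {2,4,6,7,8,9} 6  {2,5,6,7,8,9} 3  {3,4,6,7,8,9} 3  {4,5,6,7,8,9} 3
  7 to go: {0,2,3,4,7,8,9} 6  {0,2,4,6,7,8,9} 12  {0,2,5,6,7,8,9} 6  {1,2,3,4,7,8,9} 4  {1,3,4,6,7,8,9} 4  {2,3,4,6,7,8,9} 12  {2,4,5,6,7,8,9} 12  {3,4,5,6,7,8,9} 6
  8 to go: {0,1,2,3,4,7,8,9} 10  {0,2,3,4,6,7,8,9} 30  {0,2,4,5,6,7,8,9} 30  {1,2,3,4,6,7,8,9} 20  {1,3,4,5,6,7,8,9} 10  {2,3,4,5,6,7,8,9} 30
  if 0:a drops first: 60 orders
  if 1:c drops first: 90 orders
  if 5:z drops first: 60 orders
heap linearizations: 210

210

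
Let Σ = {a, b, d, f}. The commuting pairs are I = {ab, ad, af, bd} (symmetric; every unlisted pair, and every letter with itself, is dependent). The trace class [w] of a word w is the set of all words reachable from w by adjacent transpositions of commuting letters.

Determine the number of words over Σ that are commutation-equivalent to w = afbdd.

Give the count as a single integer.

15

#0=a has no predecessor
#1=f has no predecessor
#2=b depends on [1:f]
#3=d depends on [1:f]
#4=d depends on [3:d]
sources: [0:a, 1:f]
N(rest) = Σ N(rest − s) over sources s of rest; N(one piece) = 1:
  size 1 → [0]=1  [2]=1  [4]=1
  size 2 → [0,2]=2  [0,4]=2  [2,4]=2  [3,4]=1
  size 3 → [0,2,4]=6  [0,3,4]=3  [2,3,4]=3
  first=0(a) contributes 3
  first=1(f) contributes 12
|[w]| = 15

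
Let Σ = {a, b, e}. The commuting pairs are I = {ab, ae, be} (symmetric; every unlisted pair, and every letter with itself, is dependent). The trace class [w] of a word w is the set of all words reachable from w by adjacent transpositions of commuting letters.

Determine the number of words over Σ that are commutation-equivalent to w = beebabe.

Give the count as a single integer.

140

drop 0:b onto floor
drop 1:e onto floor
drop 2:e onto {1:e}
drop 3:b onto {0:b}
drop 4:a onto floor
drop 5:b onto {3:b}
drop 6:e onto {2:e}
ground layer = {0:b, 1:e, 4:a}
drop-orders for the pieces not yet dropped (sum over which currently-grounded one goes next):
  1 to go: {4} 1  {5} 1  {6} 1
  2 to go: {2,6} 1  {3,5} 1  {4,5} 2  {4,6} 2  {5,6} 2
  3 to go: {0,3,5} 1  {1,2,6} 1  {2,4,6} 3  {2,5,6} 3  {3,4,5} 3  {3,5,6} 3  {4,5,6} 6
  4 to go: {0,3,4,5} 4  {0,3,5,6} 4  {1,2,4,6} 4  {1,2,5,6} 4  {2,3,5,6} 6  {2,4,5,6} 12  {3,4,5,6} 12
  5 to go: {0,2,3,5,6} 10  {0,3,4,5,6} 20  {1,2,3,5,6} 10  {1,2,4,5,6} 20  {2,3,4,5,6} 30
  if 0:b drops first: 60 orders
  if 1:e drops first: 60 orders
  if 4:a drops first: 20 orders
heap linearizations: 140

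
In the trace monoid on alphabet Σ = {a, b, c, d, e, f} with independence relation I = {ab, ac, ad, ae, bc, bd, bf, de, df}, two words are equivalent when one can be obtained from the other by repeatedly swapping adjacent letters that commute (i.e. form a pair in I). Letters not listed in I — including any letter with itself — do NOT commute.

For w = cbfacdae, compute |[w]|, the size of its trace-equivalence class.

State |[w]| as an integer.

#0=c has no predecessor
#1=b has no predecessor
#2=f depends on [0:c]
#3=a depends on [2:f]
#4=c depends on [2:f]
#5=d depends on [4:c]
#6=a depends on [3:a]
#7=e depends on [1:b, 4:c]
sources: [0:c, 1:b]
N(rest) = Σ N(rest − s) over sources s of rest; N(one piece) = 1:
  size 1 → [5]=1  [6]=1  [7]=1
  size 2 → [1,7]=1  [3,6]=1  [5,6]=2  [5,7]=2  [6,7]=2
  size 3 → [1,5,7]=3  [1,6,7]=3  [3,5,6]=3  [3,6,7]=3  [4,5,7]=2  [5,6,7]=6
  size 4 → [1,3,6,7]=6  [1,4,5,7]=5  [1,5,6,7]=12  [3,5,6,7]=12  [4,5,6,7]=8
  size 5 → [1,3,5,6,7]=30  [1,4,5,6,7]=25  [3,4,5,6,7]=20
  size 6 → [1,3,4,5,6,7]=75  [2,3,4,5,6,7]=20
  first=0(c) contributes 95
  first=1(b) contributes 20
|[w]| = 115

115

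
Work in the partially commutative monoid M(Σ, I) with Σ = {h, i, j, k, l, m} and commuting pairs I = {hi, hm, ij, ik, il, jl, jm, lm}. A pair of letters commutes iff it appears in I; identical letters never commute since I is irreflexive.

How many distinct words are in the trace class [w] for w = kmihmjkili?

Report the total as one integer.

81

piece 0:k — minimal
piece 1:m rests on {0:k}
piece 2:i rests on {1:m}
piece 3:h rests on {0:k}
piece 4:m rests on {2:i}
piece 5:j rests on {3:h}
piece 6:k rests on {4:m, 5:j}
piece 7:i rests on {4:m}
piece 8:l rests on {6:k}
piece 9:i rests on {7:i}
minimal pieces: {0:k}
ways to finish when only these pieces remain (= sum over removing one remaining piece with nothing left below it):
  1 left: {8}→1  {9}→1
  2 left: {6,8}→1  {7,9}→1  {8,9}→2
  3 left: {5,6,8}→1  {6,8,9}→3  {7,8,9}→3
  4 left: {3,5,6,8}→1  {5,6,8,9}→4  {6,7,8,9}→6
  5 left: {3,5,6,8,9}→5  {4,6,7,8,9}→6  {5,6,7,8,9}→10
  6 left: {2,4,6,7,8,9}→6  {3,5,6,7,8,9}→15  {4,5,6,7,8,9}→16
  7 left: {1,2,4,6,7,8,9}→6  {2,4,5,6,7,8,9}→22  {3,4,5,6,7,8,9}→31
  8 left: {1,2,4,5,6,7,8,9}→28  {2,3,4,5,6,7,8,9}→53
  placing 0:k first → 81 extensions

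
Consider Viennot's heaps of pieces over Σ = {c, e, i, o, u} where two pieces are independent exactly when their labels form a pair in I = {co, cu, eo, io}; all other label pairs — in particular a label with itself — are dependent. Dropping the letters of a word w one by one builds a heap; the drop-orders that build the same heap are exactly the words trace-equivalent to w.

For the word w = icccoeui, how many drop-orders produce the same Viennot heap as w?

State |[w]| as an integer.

6

0(i) covers ∅
1(c) covers 0:i
2(c) covers 1:c
3(c) covers 2:c
4(o) covers ∅
5(e) covers 3:c
6(u) covers 4:o, 5:e
7(i) covers 6:u
floor of heap: 0:i, 4:o
completions by unplaced set U, small U first (add the entries for U minus each lowest piece of U):
  |U|=1: {7}:1
  |U|=2: {6,7}:1
  |U|=3: {4,6,7}:1  {5,6,7}:1
  |U|=4: {3,5,6,7}:1  {4,5,6,7}:2
  |U|=5: {2,3,5,6,7}:1  {3,4,5,6,7}:3
  |U|=6: {1,2,3,5,6,7}:1  {2,3,4,5,6,7}:4
  start at 0(i): 5
  start at 4(o): 1
sum over floor = 6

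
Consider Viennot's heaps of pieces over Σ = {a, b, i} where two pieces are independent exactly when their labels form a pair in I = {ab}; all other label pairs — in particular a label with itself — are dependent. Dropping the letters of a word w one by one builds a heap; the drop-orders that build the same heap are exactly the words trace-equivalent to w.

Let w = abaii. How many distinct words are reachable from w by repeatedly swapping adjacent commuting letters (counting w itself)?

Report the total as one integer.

3

piece 0:a — minimal
piece 1:b — minimal
piece 2:a rests on {0:a}
piece 3:i rests on {1:b, 2:a}
piece 4:i rests on {3:i}
minimal pieces: {0:a, 1:b}
ways to finish when only these pieces remain (= sum over removing one remaining piece with nothing left below it):
  1 left: {4}→1
  2 left: {3,4}→1
  3 left: {1,3,4}→1  {2,3,4}→1
  placing 0:a first → 2 extensions
  placing 1:b first → 1 extensions
total linear extensions = 3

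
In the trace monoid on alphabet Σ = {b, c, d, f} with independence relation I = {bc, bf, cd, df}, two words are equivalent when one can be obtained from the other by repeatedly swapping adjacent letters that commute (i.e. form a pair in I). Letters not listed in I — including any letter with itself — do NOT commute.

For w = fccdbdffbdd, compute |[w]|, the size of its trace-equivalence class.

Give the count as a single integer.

drop 0:f onto floor
drop 1:c onto {0:f}
drop 2:c onto {1:c}
drop 3:d onto floor
drop 4:b onto {3:d}
drop 5:d onto {4:b}
drop 6:f onto {2:c}
drop 7:f onto {6:f}
drop 8:b onto {5:d}
drop 9:d onto {8:b}
drop 10:d onto {9:d}
ground layer = {0:f, 3:d}
drop-orders for the pieces not yet dropped (sum over which currently-grounded one goes next):
  1 to go: {7} 1  {10} 1
  2 to go: {6,7} 1  {7,10} 2  {9,10} 1
  3 to go: {2,6,7} 1  {6,7,10} 3  {7,9,10} 3  {8,9,10} 1
  4 to go: {1,2,6,7} 1  {2,6,7,10} 4  {5,8,9,10} 1  {6,7,9,10} 6  {7,8,9,10} 4
  5 to go: {0,1,2,6,7} 1  {1,2,6,7,10} 5  {2,6,7,9,10} 10  {4,5,8,9,10} 1  {5,7,8,9,10} 5  {6,7,8,9,10} 10
  6 to go: {0,1,2,6,7,10} 6  {1,2,6,7,9,10} 15  {2,6,7,8,9,10} 20  {3,4,5,8,9,10} 1  {4,5,7,8,9,10} 6  {5,6,7,8,9,10} 15
  7 to go: {0,1,2,6,7,9,10} 21  {1,2,6,7,8,9,10} 35  {2,5,6,7,8,9,10} 35  {3,4,5,7,8,9,10} 7  {4,5,6,7,8,9,10} 21
  8 to go: {0,1,2,6,7,8,9,10} 56  {1,2,5,6,7,8,9,10} 70  {2,4,5,6,7,8,9,10} 56  {3,4,5,6,7,8,9,10} 28
  9 to go: {0,1,2,5,6,7,8,9,10} 126  {1,2,4,5,6,7,8,9,10} 126  {2,3,4,5,6,7,8,9,10} 84
  if 0:f drops first: 210 orders
  if 3:d drops first: 252 orders
heap linearizations: 462

462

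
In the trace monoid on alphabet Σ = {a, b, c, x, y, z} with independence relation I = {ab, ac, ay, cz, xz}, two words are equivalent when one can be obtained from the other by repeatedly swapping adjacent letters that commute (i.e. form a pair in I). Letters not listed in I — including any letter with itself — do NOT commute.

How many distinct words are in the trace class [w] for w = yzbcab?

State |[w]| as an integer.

drop 0:y onto floor
drop 1:z onto {0:y}
drop 2:b onto {1:z}
drop 3:c onto {2:b}
drop 4:a onto {1:z}
drop 5:b onto {3:c}
ground layer = {0:y}
drop-orders for the pieces not yet dropped (sum over which currently-grounded one goes next):
  1 to go: {4} 1  {5} 1
  2 to go: {3,5} 1  {4,5} 2
  3 to go: {2,3,5} 1  {3,4,5} 3
  4 to go: {2,3,4,5} 4
  if 0:y drops first: 4 orders

4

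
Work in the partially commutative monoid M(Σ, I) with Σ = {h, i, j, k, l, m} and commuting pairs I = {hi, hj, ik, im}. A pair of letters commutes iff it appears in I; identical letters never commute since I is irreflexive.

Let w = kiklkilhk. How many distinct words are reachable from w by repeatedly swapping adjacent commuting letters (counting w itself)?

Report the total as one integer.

piece 0:k — minimal
piece 1:i — minimal
piece 2:k rests on {0:k}
piece 3:l rests on {1:i, 2:k}
piece 4:k rests on {3:l}
piece 5:i rests on {3:l}
piece 6:l rests on {4:k, 5:i}
piece 7:h rests on {6:l}
piece 8:k rests on {7:h}
minimal pieces: {0:k, 1:i}
ways to finish when only these pieces remain (= sum over removing one remaining piece with nothing left below it):
  1 left: {8}→1
  2 left: {7,8}→1
  3 left: {6,7,8}→1
  4 left: {4,6,7,8}→1  {5,6,7,8}→1
  5 left: {4,5,6,7,8}→2
  6 left: {3,4,5,6,7,8}→2
  7 left: {1,3,4,5,6,7,8}→2  {2,3,4,5,6,7,8}→2
  placing 0:k first → 4 extensions
  placing 1:i first → 2 extensions
total linear extensions = 6

6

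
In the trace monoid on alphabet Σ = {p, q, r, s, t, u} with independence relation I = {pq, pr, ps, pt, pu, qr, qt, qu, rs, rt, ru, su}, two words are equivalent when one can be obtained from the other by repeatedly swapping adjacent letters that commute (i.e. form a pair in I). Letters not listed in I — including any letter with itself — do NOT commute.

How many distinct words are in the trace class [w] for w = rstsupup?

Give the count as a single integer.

504

piece 0:r — minimal
piece 1:s — minimal
piece 2:t rests on {1:s}
piece 3:s rests on {2:t}
piece 4:u rests on {2:t}
piece 5:p — minimal
piece 6:u rests on {4:u}
piece 7:p rests on {5:p}
minimal pieces: {0:r, 1:s, 5:p}
ways to finish when only these pieces remain (= sum over removing one remaining piece with nothing left below it):
  1 left: {0}→1  {3}→1  {6}→1  {7}→1
  2 left: {0,3}→2  {0,6}→2  {0,7}→2  {3,6}→2  {3,7}→2  {4,6}→1  {5,7}→1  {6,7}→2
  3 left: {0,3,6}→6  {0,3,7}→6  {0,4,6}→3  {0,5,7}→3  {0,6,7}→6  {3,4,6}→3  {3,5,7}→3  {3,6,7}→6  {4,6,7}→3  {5,6,7}→3
  4 left: {0,3,4,6}→12  {0,3,5,7}→12  {0,3,6,7}→24  {0,4,6,7}→12  {0,5,6,7}→12  {2,3,4,6}→3  {3,4,6,7}→12  {3,5,6,7}→12  {4,5,6,7}→6
  5 left: {0,2,3,4,6}→15  {0,3,4,6,7}→60  {0,3,5,6,7}→60  {0,4,5,6,7}→30  {1,2,3,4,6}→3  {2,3,4,6,7}→15  {3,4,5,6,7}→30
  6 left: {0,1,2,3,4,6}→18  {0,2,3,4,6,7}→90  {0,3,4,5,6,7}→180  {1,2,3,4,6,7}→18  {2,3,4,5,6,7}→45
  placing 0:r first → 63 extensions
  placing 1:s first → 315 extensions
  placing 5:p first → 126 extensions
total linear extensions = 504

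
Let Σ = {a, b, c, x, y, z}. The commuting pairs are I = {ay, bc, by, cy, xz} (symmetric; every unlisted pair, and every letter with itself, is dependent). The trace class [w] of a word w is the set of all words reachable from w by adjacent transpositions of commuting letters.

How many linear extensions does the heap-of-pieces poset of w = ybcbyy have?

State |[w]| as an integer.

piece 0:y — minimal
piece 1:b — minimal
piece 2:c — minimal
piece 3:b rests on {1:b}
piece 4:y rests on {0:y}
piece 5:y rests on {4:y}
minimal pieces: {0:y, 1:b, 2:c}
ways to finish when only these pieces remain (= sum over removing one remaining piece with nothing left below it):
  1 left: {2}→1  {3}→1  {5}→1
  2 left: {1,3}→1  {2,3}→2  {2,5}→2  {3,5}→2  {4,5}→1
  3 left: {0,4,5}→1  {1,2,3}→3  {1,3,5}→3  {2,3,5}→6  {2,4,5}→3  {3,4,5}→3
  4 left: {0,2,4,5}→4  {0,3,4,5}→4  {1,2,3,5}→12  {1,3,4,5}→6  {2,3,4,5}→12
  placing 0:y first → 30 extensions
  placing 1:b first → 20 extensions
  placing 2:c first → 10 extensions
total linear extensions = 60

60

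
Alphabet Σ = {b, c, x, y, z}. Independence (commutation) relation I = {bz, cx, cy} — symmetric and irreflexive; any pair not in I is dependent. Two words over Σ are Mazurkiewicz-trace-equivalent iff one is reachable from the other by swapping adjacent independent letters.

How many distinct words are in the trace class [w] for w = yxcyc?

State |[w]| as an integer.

10

#0=y has no predecessor
#1=x depends on [0:y]
#2=c has no predecessor
#3=y depends on [1:x]
#4=c depends on [2:c]
sources: [0:y, 2:c]
N(rest) = Σ N(rest − s) over sources s of rest; N(one piece) = 1:
  size 1 → [3]=1  [4]=1
  size 2 → [1,3]=1  [2,4]=1  [3,4]=2
  size 3 → [0,1,3]=1  [1,3,4]=3  [2,3,4]=3
  first=0(y) contributes 6
  first=2(c) contributes 4
|[w]| = 10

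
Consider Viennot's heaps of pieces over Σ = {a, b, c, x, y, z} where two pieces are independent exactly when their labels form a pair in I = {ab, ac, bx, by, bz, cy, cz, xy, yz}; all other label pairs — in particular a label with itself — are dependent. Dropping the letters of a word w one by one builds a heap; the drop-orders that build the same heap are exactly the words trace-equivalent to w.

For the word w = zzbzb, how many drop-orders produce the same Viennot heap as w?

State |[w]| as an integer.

piece 0:z — minimal
piece 1:z rests on {0:z}
piece 2:b — minimal
piece 3:z rests on {1:z}
piece 4:b rests on {2:b}
minimal pieces: {0:z, 2:b}
ways to finish when only these pieces remain (= sum over removing one remaining piece with nothing left below it):
  1 left: {3}→1  {4}→1
  2 left: {1,3}→1  {2,4}→1  {3,4}→2
  3 left: {0,1,3}→1  {1,3,4}→3  {2,3,4}→3
  placing 0:z first → 6 extensions
  placing 2:b first → 4 extensions
total linear extensions = 10

10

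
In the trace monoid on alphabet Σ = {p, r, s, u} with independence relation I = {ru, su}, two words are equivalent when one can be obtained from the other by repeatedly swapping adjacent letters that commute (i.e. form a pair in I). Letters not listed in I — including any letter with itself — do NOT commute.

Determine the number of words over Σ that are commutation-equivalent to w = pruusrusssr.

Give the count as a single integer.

120

#0=p has no predecessor
#1=r depends on [0:p]
#2=u depends on [0:p]
#3=u depends on [2:u]
#4=s depends on [1:r]
#5=r depends on [4:s]
#6=u depends on [3:u]
#7=s depends on [5:r]
#8=s depends on [7:s]
#9=s depends on [8:s]
#10=r depends on [9:s]
sources: [0:p]
N(rest) = Σ N(rest − s) over sources s of rest; N(one piece) = 1:
  size 1 → [6]=1  [10]=1
  size 2 → [3,6]=1  [6,10]=2  [9,10]=1
  size 3 → [2,3,6]=1  [3,6,10]=3  [6,9,10]=3  [8,9,10]=1
  size 4 → [2,3,6,10]=4  [3,6,9,10]=6  [6,8,9,10]=4  [7,8,9,10]=1
  size 5 → [2,3,6,9,10]=10  [3,6,8,9,10]=10  [5,7,8,9,10]=1  [6,7,8,9,10]=5
  size 6 → [2,3,6,8,9,10]=20  [3,6,7,8,9,10]=15  [4,5,7,8,9,10]=1  [5,6,7,8,9,10]=6
  size 7 → [1,4,5,7,8,9,10]=1  [2,3,6,7,8,9,10]=35  [3,5,6,7,8,9,10]=21  [4,5,6,7,8,9,10]=7
  size 8 → [1,4,5,6,7,8,9,10]=8  [2,3,5,6,7,8,9,10]=56  [3,4,5,6,7,8,9,10]=28
  size 9 → [1,3,4,5,6,7,8,9,10]=36  [2,3,4,5,6,7,8,9,10]=84
  first=0(p) contributes 120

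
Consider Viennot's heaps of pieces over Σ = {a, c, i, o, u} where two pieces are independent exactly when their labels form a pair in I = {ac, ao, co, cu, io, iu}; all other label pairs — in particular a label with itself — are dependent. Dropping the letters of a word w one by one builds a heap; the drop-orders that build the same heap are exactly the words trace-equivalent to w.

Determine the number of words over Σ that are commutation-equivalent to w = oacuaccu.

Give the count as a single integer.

drop 0:o onto floor
drop 1:a onto floor
drop 2:c onto floor
drop 3:u onto {0:o, 1:a}
drop 4:a onto {3:u}
drop 5:c onto {2:c}
drop 6:c onto {5:c}
drop 7:u onto {4:a}
ground layer = {0:o, 1:a, 2:c}
drop-orders for the pieces not yet dropped (sum over which currently-grounded one goes next):
  1 to go: {6} 1  {7} 1
  2 to go: {4,7} 1  {5,6} 1  {6,7} 2
  3 to go: {2,5,6} 1  {3,4,7} 1  {4,6,7} 3  {5,6,7} 3
  4 to go: {0,3,4,7} 1  {1,3,4,7} 1  {2,5,6,7} 4  {3,4,6,7} 4  {4,5,6,7} 6
  5 to go: {0,1,3,4,7} 2  {0,3,4,6,7} 5  {1,3,4,6,7} 5  {2,4,5,6,7} 10  {3,4,5,6,7} 10
  6 to go: {0,1,3,4,6,7} 12  {0,3,4,5,6,7} 15  {1,3,4,5,6,7} 15  {2,3,4,5,6,7} 20
  if 0:o drops first: 35 orders
  if 1:a drops first: 35 orders
  if 2:c drops first: 42 orders
heap linearizations: 112

112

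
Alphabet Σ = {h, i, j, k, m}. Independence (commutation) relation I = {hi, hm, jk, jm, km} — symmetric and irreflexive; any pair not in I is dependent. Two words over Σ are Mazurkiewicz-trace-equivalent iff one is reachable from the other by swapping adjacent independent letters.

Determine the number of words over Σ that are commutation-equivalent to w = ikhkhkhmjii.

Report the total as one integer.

#0=i has no predecessor
#1=k depends on [0:i]
#2=h depends on [1:k]
#3=k depends on [2:h]
#4=h depends on [3:k]
#5=k depends on [4:h]
#6=h depends on [5:k]
#7=m depends on [0:i]
#8=j depends on [6:h]
#9=i depends on [7:m, 8:j]
#10=i depends on [9:i]
sources: [0:i]
N(rest) = Σ N(rest − s) over sources s of rest; N(one piece) = 1:
  size 1 → [10]=1
  size 2 → [9,10]=1
  size 3 → [7,9,10]=1  [8,9,10]=1
  size 4 → [6,8,9,10]=1  [7,8,9,10]=2
  size 5 → [5,6,8,9,10]=1  [6,7,8,9,10]=3
  size 6 → [4,5,6,8,9,10]=1  [5,6,7,8,9,10]=4
  size 7 → [3,4,5,6,8,9,10]=1  [4,5,6,7,8,9,10]=5
  size 8 → [2,3,4,5,6,8,9,10]=1  [3,4,5,6,7,8,9,10]=6
  size 9 → [1,2,3,4,5,6,8,9,10]=1  [2,3,4,5,6,7,8,9,10]=7
  first=0(i) contributes 8

8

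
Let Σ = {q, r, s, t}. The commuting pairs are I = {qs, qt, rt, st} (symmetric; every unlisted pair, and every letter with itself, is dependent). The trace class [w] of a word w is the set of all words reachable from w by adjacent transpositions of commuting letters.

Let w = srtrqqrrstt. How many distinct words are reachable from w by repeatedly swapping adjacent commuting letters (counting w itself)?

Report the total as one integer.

165

drop 0:s onto floor
drop 1:r onto {0:s}
drop 2:t onto floor
drop 3:r onto {1:r}
drop 4:q onto {3:r}
drop 5:q onto {4:q}
drop 6:r onto {5:q}
drop 7:r onto {6:r}
drop 8:s onto {7:r}
drop 9:t onto {2:t}
drop 10:t onto {9:t}
ground layer = {0:s, 2:t}
drop-orders for the pieces not yet dropped (sum over which currently-grounded one goes next):
  1 to go: {8} 1  {10} 1
  2 to go: {7,8} 1  {8,10} 2  {9,10} 1
  3 to go: {2,9,10} 1  {6,7,8} 1  {7,8,10} 3  {8,9,10} 3
  4 to go: {2,8,9,10} 4  {5,6,7,8} 1  {6,7,8,10} 4  {7,8,9,10} 6
  5 to go: {2,7,8,9,10} 10  {4,5,6,7,8} 1  {5,6,7,8,10} 5  {6,7,8,9,10} 10
  6 to go: {2,6,7,8,9,10} 20  {3,4,5,6,7,8} 1  {4,5,6,7,8,10} 6  {5,6,7,8,9,10} 15
  7 to go: {1,3,4,5,6,7,8} 1  {2,5,6,7,8,9,10} 35  {3,4,5,6,7,8,10} 7  {4,5,6,7,8,9,10} 21
  8 to go: {0,1,3,4,5,6,7,8} 1  {1,3,4,5,6,7,8,10} 8  {2,4,5,6,7,8,9,10} 56  {3,4,5,6,7,8,9,10} 28
  9 to go: {0,1,3,4,5,6,7,8,10} 9  {1,3,4,5,6,7,8,9,10} 36  {2,3,4,5,6,7,8,9,10} 84
  if 0:s drops first: 120 orders
  if 2:t drops first: 45 orders
heap linearizations: 165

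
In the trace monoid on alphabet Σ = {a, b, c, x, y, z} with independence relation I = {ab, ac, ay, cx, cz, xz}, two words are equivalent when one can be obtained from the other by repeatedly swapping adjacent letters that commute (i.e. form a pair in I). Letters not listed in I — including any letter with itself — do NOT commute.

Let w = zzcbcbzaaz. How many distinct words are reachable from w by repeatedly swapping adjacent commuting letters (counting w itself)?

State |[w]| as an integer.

3

drop 0:z onto floor
drop 1:z onto {0:z}
drop 2:c onto floor
drop 3:b onto {1:z, 2:c}
drop 4:c onto {3:b}
drop 5:b onto {4:c}
drop 6:z onto {5:b}
drop 7:a onto {6:z}
drop 8:a onto {7:a}
drop 9:z onto {8:a}
ground layer = {0:z, 2:c}
drop-orders for the pieces not yet dropped (sum over which currently-grounded one goes next):
  1 to go: {9} 1
  2 to go: {8,9} 1
  3 to go: {7,8,9} 1
  4 to go: {6,7,8,9} 1
  5 to go: {5,6,7,8,9} 1
  6 to go: {4,5,6,7,8,9} 1
  7 to go: {3,4,5,6,7,8,9} 1
  8 to go: {1,3,4,5,6,7,8,9} 1  {2,3,4,5,6,7,8,9} 1
  if 0:z drops first: 2 orders
  if 2:c drops first: 1 orders
heap linearizations: 3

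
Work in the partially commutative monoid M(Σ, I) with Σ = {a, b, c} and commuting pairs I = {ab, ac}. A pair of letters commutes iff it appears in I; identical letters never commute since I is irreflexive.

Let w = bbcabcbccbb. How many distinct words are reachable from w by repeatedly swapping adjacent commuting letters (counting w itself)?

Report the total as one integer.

11

drop 0:b onto floor
drop 1:b onto {0:b}
drop 2:c onto {1:b}
drop 3:a onto floor
drop 4:b onto {2:c}
drop 5:c onto {4:b}
drop 6:b onto {5:c}
drop 7:c onto {6:b}
drop 8:c onto {7:c}
drop 9:b onto {8:c}
drop 10:b onto {9:b}
ground layer = {0:b, 3:a}
drop-orders for the pieces not yet dropped (sum over which currently-grounded one goes next):
  1 to go: {3} 1  {10} 1
  2 to go: {3,10} 2  {9,10} 1
  3 to go: {3,9,10} 3  {8,9,10} 1
  4 to go: {3,8,9,10} 4  {7,8,9,10} 1
  5 to go: {3,7,8,9,10} 5  {6,7,8,9,10} 1
  6 to go: {3,6,7,8,9,10} 6  {5,6,7,8,9,10} 1
  7 to go: {3,5,6,7,8,9,10} 7  {4,5,6,7,8,9,10} 1
  8 to go: {2,4,5,6,7,8,9,10} 1  {3,4,5,6,7,8,9,10} 8
  9 to go: {1,2,4,5,6,7,8,9,10} 1  {2,3,4,5,6,7,8,9,10} 9
  if 0:b drops first: 10 orders
  if 3:a drops first: 1 orders
heap linearizations: 11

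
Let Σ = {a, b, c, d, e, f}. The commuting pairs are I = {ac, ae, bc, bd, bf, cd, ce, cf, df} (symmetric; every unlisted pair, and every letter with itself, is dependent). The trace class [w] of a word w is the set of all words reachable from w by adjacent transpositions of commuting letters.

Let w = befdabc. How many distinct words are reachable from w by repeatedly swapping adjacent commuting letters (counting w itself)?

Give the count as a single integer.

14

piece 0:b — minimal
piece 1:e rests on {0:b}
piece 2:f rests on {1:e}
piece 3:d rests on {1:e}
piece 4:a rests on {2:f, 3:d}
piece 5:b rests on {4:a}
piece 6:c — minimal
minimal pieces: {0:b, 6:c}
ways to finish when only these pieces remain (= sum over removing one remaining piece with nothing left below it):
  1 left: {5}→1  {6}→1
  2 left: {4,5}→1  {5,6}→2
  3 left: {2,4,5}→1  {3,4,5}→1  {4,5,6}→3
  4 left: {2,3,4,5}→2  {2,4,5,6}→4  {3,4,5,6}→4
  5 left: {1,2,3,4,5}→2  {2,3,4,5,6}→10
  placing 0:b first → 12 extensions
  placing 6:c first → 2 extensions
total linear extensions = 14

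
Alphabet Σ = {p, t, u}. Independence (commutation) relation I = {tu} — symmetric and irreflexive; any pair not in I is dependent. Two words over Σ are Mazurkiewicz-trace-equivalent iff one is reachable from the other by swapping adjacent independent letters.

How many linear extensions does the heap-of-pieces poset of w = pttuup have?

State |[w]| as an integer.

6

drop 0:p onto floor
drop 1:t onto {0:p}
drop 2:t onto {1:t}
drop 3:u onto {0:p}
drop 4:u onto {3:u}
drop 5:p onto {2:t, 4:u}
ground layer = {0:p}
drop-orders for the pieces not yet dropped (sum over which currently-grounded one goes next):
  1 to go: {5} 1
  2 to go: {2,5} 1  {4,5} 1
  3 to go: {1,2,5} 1  {2,4,5} 2  {3,4,5} 1
  4 to go: {1,2,4,5} 3  {2,3,4,5} 3
  if 0:p drops first: 6 orders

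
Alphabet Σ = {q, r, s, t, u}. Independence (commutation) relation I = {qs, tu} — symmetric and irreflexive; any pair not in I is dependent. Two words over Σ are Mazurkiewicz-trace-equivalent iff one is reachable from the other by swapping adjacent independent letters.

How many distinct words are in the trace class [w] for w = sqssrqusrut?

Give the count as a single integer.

8

0(s) covers ∅
1(q) covers ∅
2(s) covers 0:s
3(s) covers 2:s
4(r) covers 1:q, 3:s
5(q) covers 4:r
6(u) covers 5:q
7(s) covers 6:u
8(r) covers 7:s
9(u) covers 8:r
10(t) covers 8:r
floor of heap: 0:s, 1:q
completions by unplaced set U, small U first (add the entries for U minus each lowest piece of U):
  |U|=1: {9}:1  {10}:1
  |U|=2: {9,10}:2
  |U|=3: {8,9,10}:2
  |U|=4: {7,8,9,10}:2
  |U|=5: {6,7,8,9,10}:2
  |U|=6: {5,6,7,8,9,10}:2
  |U|=7: {4,5,6,7,8,9,10}:2
  |U|=8: {1,4,5,6,7,8,9,10}:2  {3,4,5,6,7,8,9,10}:2
  |U|=9: {1,3,4,5,6,7,8,9,10}:4  {2,3,4,5,6,7,8,9,10}:2
  start at 0(s): 6
  start at 1(q): 2
sum over floor = 8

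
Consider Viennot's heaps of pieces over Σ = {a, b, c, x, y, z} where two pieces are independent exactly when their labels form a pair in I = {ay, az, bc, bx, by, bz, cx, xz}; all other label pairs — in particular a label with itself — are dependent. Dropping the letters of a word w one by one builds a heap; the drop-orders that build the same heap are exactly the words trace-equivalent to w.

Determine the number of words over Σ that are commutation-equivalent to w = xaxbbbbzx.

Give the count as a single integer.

135

drop 0:x onto floor
drop 1:a onto {0:x}
drop 2:x onto {1:a}
drop 3:b onto {1:a}
drop 4:b onto {3:b}
drop 5:b onto {4:b}
drop 6:b onto {5:b}
drop 7:z onto floor
drop 8:x onto {2:x}
ground layer = {0:x, 7:z}
drop-orders for the pieces not yet dropped (sum over which currently-grounded one goes next):
  1 to go: {6} 1  {7} 1  {8} 1
  2 to go: {2,8} 1  {5,6} 1  {6,7} 2  {6,8} 2  {7,8} 2
  3 to go: {2,6,8} 3  {2,7,8} 3  {4,5,6} 1  {5,6,7} 3  {5,6,8} 3  {6,7,8} 6
  4 to go: {2,5,6,8} 6  {2,6,7,8} 12  {3,4,5,6} 1  {4,5,6,7} 4  {4,5,6,8} 4  {5,6,7,8} 12
  5 to go: {2,4,5,6,8} 10  {2,5,6,7,8} 30  {3,4,5,6,7} 5  {3,4,5,6,8} 5  {4,5,6,7,8} 20
  6 to go: {2,3,4,5,6,8} 15  {2,4,5,6,7,8} 60  {3,4,5,6,7,8} 30
  7 to go: {1,2,3,4,5,6,8} 15  {2,3,4,5,6,7,8} 105
  if 0:x drops first: 120 orders
  if 7:z drops first: 15 orders
heap linearizations: 135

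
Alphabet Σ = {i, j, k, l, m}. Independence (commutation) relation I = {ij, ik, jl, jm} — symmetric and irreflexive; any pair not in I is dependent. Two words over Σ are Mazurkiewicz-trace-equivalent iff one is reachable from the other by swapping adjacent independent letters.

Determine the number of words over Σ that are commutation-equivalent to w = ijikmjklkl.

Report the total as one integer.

0(i) covers ∅
1(j) covers ∅
2(i) covers 0:i
3(k) covers 1:j
4(m) covers 2:i, 3:k
5(j) covers 3:k
6(k) covers 4:m, 5:j
7(l) covers 6:k
8(k) covers 7:l
9(l) covers 8:k
floor of heap: 0:i, 1:j
completions by unplaced set U, small U first (add the entries for U minus each lowest piece of U):
  |U|=1: {9}:1
  |U|=2: {8,9}:1
  |U|=3: {7,8,9}:1
  |U|=4: {6,7,8,9}:1
  |U|=5: {4,6,7,8,9}:1  {5,6,7,8,9}:1
  |U|=6: {2,4,6,7,8,9}:1  {4,5,6,7,8,9}:2
  |U|=7: {0,2,4,6,7,8,9}:1  {2,4,5,6,7,8,9}:3  {3,4,5,6,7,8,9}:2
  |U|=8: {0,2,4,5,6,7,8,9}:4  {1,3,4,5,6,7,8,9}:2  {2,3,4,5,6,7,8,9}:5
  start at 0(i): 7
  start at 1(j): 9
sum over floor = 16

16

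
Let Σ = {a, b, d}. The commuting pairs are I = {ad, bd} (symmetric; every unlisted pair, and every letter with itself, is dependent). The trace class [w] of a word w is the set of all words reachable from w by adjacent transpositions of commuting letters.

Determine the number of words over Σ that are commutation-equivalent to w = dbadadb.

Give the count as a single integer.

35

drop 0:d onto floor
drop 1:b onto floor
drop 2:a onto {1:b}
drop 3:d onto {0:d}
drop 4:a onto {2:a}
drop 5:d onto {3:d}
drop 6:b onto {4:a}
ground layer = {0:d, 1:b}
drop-orders for the pieces not yet dropped (sum over which currently-grounded one goes next):
  1 to go: {5} 1  {6} 1
  2 to go: {3,5} 1  {4,6} 1  {5,6} 2
  3 to go: {0,3,5} 1  {2,4,6} 1  {3,5,6} 3  {4,5,6} 3
  4 to go: {0,3,5,6} 4  {1,2,4,6} 1  {2,4,5,6} 4  {3,4,5,6} 6
  5 to go: {0,3,4,5,6} 10  {1,2,4,5,6} 5  {2,3,4,5,6} 10
  if 0:d drops first: 15 orders
  if 1:b drops first: 20 orders
heap linearizations: 35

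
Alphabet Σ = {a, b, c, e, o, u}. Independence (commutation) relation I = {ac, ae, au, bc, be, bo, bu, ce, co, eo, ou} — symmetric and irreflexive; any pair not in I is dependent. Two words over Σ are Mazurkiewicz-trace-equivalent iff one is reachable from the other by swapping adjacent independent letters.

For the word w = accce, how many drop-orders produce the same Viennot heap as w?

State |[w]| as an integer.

piece 0:a — minimal
piece 1:c — minimal
piece 2:c rests on {1:c}
piece 3:c rests on {2:c}
piece 4:e — minimal
minimal pieces: {0:a, 1:c, 4:e}
ways to finish when only these pieces remain (= sum over removing one remaining piece with nothing left below it):
  1 left: {0}→1  {3}→1  {4}→1
  2 left: {0,3}→2  {0,4}→2  {2,3}→1  {3,4}→2
  3 left: {0,2,3}→3  {0,3,4}→6  {1,2,3}→1  {2,3,4}→3
  placing 0:a first → 4 extensions
  placing 1:c first → 12 extensions
  placing 4:e first → 4 extensions
total linear extensions = 20

20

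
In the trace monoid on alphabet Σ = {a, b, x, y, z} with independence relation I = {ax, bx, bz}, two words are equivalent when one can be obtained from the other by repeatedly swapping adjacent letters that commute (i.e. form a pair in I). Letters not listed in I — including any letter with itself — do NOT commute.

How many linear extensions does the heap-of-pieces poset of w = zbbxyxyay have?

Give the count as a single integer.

drop 0:z onto floor
drop 1:b onto floor
drop 2:b onto {1:b}
drop 3:x onto {0:z}
drop 4:y onto {2:b, 3:x}
drop 5:x onto {4:y}
drop 6:y onto {5:x}
drop 7:a onto {6:y}
drop 8:y onto {7:a}
ground layer = {0:z, 1:b}
drop-orders for the pieces not yet dropped (sum over which currently-grounded one goes next):
  1 to go: {8} 1
  2 to go: {7,8} 1
  3 to go: {6,7,8} 1
  4 to go: {5,6,7,8} 1
  5 to go: {4,5,6,7,8} 1
  6 to go: {2,4,5,6,7,8} 1  {3,4,5,6,7,8} 1
  7 to go: {0,3,4,5,6,7,8} 1  {1,2,4,5,6,7,8} 1  {2,3,4,5,6,7,8} 2
  if 0:z drops first: 3 orders
  if 1:b drops first: 3 orders
heap linearizations: 6

6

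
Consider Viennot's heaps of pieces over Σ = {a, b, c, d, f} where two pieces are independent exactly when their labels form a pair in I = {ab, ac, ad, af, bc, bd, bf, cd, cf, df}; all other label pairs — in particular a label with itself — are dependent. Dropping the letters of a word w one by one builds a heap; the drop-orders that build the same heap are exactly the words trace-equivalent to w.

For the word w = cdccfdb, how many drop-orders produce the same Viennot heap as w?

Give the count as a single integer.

420

#0=c has no predecessor
#1=d has no predecessor
#2=c depends on [0:c]
#3=c depends on [2:c]
#4=f has no predecessor
#5=d depends on [1:d]
#6=b has no predecessor
sources: [0:c, 1:d, 4:f, 6:b]
N(rest) = Σ N(rest − s) over sources s of rest; N(one piece) = 1:
  size 1 → [3]=1  [4]=1  [5]=1  [6]=1
  size 2 → [1,5]=1  [2,3]=1  [3,4]=2  [3,5]=2  [3,6]=2  [4,5]=2  [4,6]=2  [5,6]=2
  size 3 → [0,2,3]=1  [1,3,5]=3  [1,4,5]=3  [1,5,6]=3  [2,3,4]=3  [2,3,5]=3  [2,3,6]=3  [3,4,5]=6  [3,4,6]=6  [3,5,6]=6  [4,5,6]=6
  size 4 → [0,2,3,4]=4  [0,2,3,5]=4  [0,2,3,6]=4  [1,2,3,5]=6  [1,3,4,5]=12  [1,3,5,6]=12  [1,4,5,6]=12  [2,3,4,5]=12  [2,3,4,6]=12  [2,3,5,6]=12  [3,4,5,6]=24
  size 5 → [0,1,2,3,5]=10  [0,2,3,4,5]=20  [0,2,3,4,6]=20  [0,2,3,5,6]=20  [1,2,3,4,5]=30  [1,2,3,5,6]=30  [1,3,4,5,6]=60  [2,3,4,5,6]=60
  first=0(c) contributes 180
  first=1(d) contributes 120
  first=4(f) contributes 60
  first=6(b) contributes 60
|[w]| = 420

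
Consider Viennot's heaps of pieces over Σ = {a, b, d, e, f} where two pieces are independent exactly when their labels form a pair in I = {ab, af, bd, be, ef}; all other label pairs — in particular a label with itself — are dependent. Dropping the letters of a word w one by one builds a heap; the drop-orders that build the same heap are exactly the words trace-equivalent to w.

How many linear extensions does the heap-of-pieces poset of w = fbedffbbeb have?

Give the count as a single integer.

0(f) covers ∅
1(b) covers 0:f
2(e) covers ∅
3(d) covers 0:f, 2:e
4(f) covers 1:b, 3:d
5(f) covers 4:f
6(b) covers 5:f
7(b) covers 6:b
8(e) covers 3:d
9(b) covers 7:b
floor of heap: 0:f, 2:e
completions by unplaced set U, small U first (add the entries for U minus each lowest piece of U):
  |U|=1: {8}:1  {9}:1
  |U|=2: {7,9}:1  {8,9}:2
  |U|=3: {6,7,9}:1  {7,8,9}:3
  |U|=4: {5,6,7,9}:1  {6,7,8,9}:4
  |U|=5: {4,5,6,7,9}:1  {5,6,7,8,9}:5
  |U|=6: {1,4,5,6,7,9}:1  {4,5,6,7,8,9}:6
  |U|=7: {1,4,5,6,7,8,9}:7  {3,4,5,6,7,8,9}:6
  |U|=8: {1,3,4,5,6,7,8,9}:13  {2,3,4,5,6,7,8,9}:6
  start at 0(f): 19
  start at 2(e): 13
sum over floor = 32

32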